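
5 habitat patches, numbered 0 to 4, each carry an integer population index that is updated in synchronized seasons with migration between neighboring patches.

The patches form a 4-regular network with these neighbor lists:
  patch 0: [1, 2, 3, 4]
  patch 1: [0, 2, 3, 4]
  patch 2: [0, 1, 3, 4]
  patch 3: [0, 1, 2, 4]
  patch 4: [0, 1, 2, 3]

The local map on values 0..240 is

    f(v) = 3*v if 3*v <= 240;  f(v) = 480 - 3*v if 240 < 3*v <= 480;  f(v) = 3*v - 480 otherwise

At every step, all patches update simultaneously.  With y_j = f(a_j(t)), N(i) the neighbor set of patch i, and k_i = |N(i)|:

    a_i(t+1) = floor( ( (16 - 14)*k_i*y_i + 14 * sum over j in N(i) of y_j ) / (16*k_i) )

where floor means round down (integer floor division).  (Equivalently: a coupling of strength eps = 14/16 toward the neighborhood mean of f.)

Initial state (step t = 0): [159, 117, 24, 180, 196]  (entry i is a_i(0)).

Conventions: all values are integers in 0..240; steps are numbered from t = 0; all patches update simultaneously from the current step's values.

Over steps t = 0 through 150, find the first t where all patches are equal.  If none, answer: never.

Simulating step by step:
t=0: [159, 117, 24, 180, 196]  (not all equal)
t=1: [81, 69, 74, 75, 71]  (not all equal)
t=2: [219, 222, 220, 220, 221]  (not all equal)
t=3: [181, 180, 181, 181, 181]  (not all equal)
t=4: [62, 62, 62, 62, 62]  (all equal)

Answer: 4
Key observation: Synchronization is absorbing here: once all patches are equal they stay equal, and step 4 is the first all-equal step.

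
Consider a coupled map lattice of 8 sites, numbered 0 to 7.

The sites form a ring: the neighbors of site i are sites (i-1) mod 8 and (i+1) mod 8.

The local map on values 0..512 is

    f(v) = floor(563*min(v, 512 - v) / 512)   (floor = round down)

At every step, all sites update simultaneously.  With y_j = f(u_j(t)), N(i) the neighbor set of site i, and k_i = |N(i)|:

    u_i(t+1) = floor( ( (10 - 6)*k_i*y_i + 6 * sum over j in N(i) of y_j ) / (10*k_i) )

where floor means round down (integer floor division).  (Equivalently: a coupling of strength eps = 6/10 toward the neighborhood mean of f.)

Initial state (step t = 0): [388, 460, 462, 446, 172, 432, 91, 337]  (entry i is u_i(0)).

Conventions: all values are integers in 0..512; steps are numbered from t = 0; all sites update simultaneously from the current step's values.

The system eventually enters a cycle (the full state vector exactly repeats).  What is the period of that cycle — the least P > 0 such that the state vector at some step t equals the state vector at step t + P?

Answer: 2
Key observation: The state at step 36, [255, 255, 255, 255, 255, 255, 255, 255], reappears at step 38 — and no state repeats earlier — so the cycle the system enters has period 2.

Derivation:
t=0: [388, 460, 462, 446, 172, 432, 91, 337]
t=1: [129, 79, 60, 101, 123, 121, 123, 147]
t=2: [130, 96, 85, 104, 127, 134, 142, 147]
t=3: [136, 112, 102, 115, 133, 147, 154, 153]
t=4: [146, 127, 119, 127, 144, 158, 166, 162]
t=5: [159, 142, 135, 142, 156, 171, 178, 173]
t=6: [173, 159, 152, 158, 171, 185, 191, 186]
t=7: [189, 176, 170, 175, 188, 200, 206, 201]
t=8: [207, 195, 189, 194, 205, 217, 222, 218]
t=9: [226, 215, 210, 214, 225, 235, 240, 236]
t=10: [247, 237, 233, 237, 246, 256, 260, 256]
t=11: [270, 262, 258, 261, 270, 276, 279, 276]
t=12: [266, 273, 276, 273, 266, 260, 257, 260]
t=13: [269, 263, 260, 263, 269, 275, 278, 275]
t=14: [266, 272, 274, 272, 266, 261, 258, 261]
t=15: [269, 264, 262, 264, 269, 275, 277, 275]
t=16: [266, 271, 272, 271, 266, 261, 259, 261]
t=17: [270, 265, 264, 265, 270, 274, 276, 274]
t=18: [266, 269, 271, 269, 266, 261, 260, 261]
t=19: [270, 267, 266, 267, 270, 274, 276, 274]
t=20: [265, 268, 269, 268, 265, 261, 260, 261]
t=21: [271, 268, 267, 268, 271, 274, 276, 274]
t=22: [264, 267, 268, 267, 264, 261, 260, 261]
t=23: [272, 269, 268, 269, 272, 275, 276, 275]
t=24: [263, 266, 267, 266, 263, 260, 259, 260]
t=25: [273, 270, 269, 270, 273, 276, 277, 276]
t=26: [262, 265, 266, 265, 262, 259, 258, 259]
t=27: [274, 271, 270, 271, 274, 277, 278, 277]
t=28: [261, 264, 265, 264, 261, 258, 257, 258]
t=29: [275, 272, 271, 272, 275, 278, 279, 278]
t=30: [260, 262, 263, 262, 260, 257, 256, 257]
t=31: [277, 274, 273, 274, 277, 279, 280, 279]
t=32: [258, 260, 261, 260, 258, 256, 255, 256]
t=33: [279, 277, 276, 277, 279, 280, 280, 280]
t=34: [256, 257, 258, 257, 256, 255, 255, 255]
t=35: [280, 280, 279, 280, 280, 280, 280, 280]
t=36: [255, 255, 255, 255, 255, 255, 255, 255]
t=37: [280, 280, 280, 280, 280, 280, 280, 280]
t=38: [255, 255, 255, 255, 255, 255, 255, 255]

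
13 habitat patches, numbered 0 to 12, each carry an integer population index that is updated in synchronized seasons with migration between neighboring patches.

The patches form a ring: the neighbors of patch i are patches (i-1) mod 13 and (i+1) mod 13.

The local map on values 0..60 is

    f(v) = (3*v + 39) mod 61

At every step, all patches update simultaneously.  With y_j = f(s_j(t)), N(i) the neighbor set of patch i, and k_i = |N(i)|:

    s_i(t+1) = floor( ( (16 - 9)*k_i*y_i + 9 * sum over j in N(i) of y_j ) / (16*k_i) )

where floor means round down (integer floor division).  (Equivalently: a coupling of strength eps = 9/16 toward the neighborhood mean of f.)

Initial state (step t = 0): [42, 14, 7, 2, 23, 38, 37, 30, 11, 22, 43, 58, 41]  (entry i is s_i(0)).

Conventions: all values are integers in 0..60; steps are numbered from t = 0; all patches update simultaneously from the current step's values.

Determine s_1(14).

Simulating step by step:
t=0: [42, 14, 7, 2, 23, 38, 37, 30, 11, 22, 43, 58, 41]
t=1: [35, 37, 44, 49, 41, 34, 22, 14, 19, 35, 40, 37, 38]
t=2: [26, 32, 30, 26, 23, 31, 30, 30, 27, 29, 30, 31, 27]
t=3: [44, 23, 22, 39, 39, 19, 7, 21, 28, 20, 7, 22, 44]
t=4: [48, 46, 42, 36, 34, 41, 47, 35, 22, 33, 49, 49, 47]
t=5: [31, 36, 41, 28, 26, 39, 42, 38, 29, 20, 6, 18, 26]
t=6: [27, 25, 24, 27, 34, 42, 37, 26, 21, 33, 44, 45, 36]
t=7: [47, 53, 53, 45, 37, 32, 40, 43, 38, 32, 40, 43, 42]
t=8: [41, 27, 25, 34, 30, 23, 32, 39, 30, 24, 32, 42, 48]
t=9: [34, 51, 45, 25, 21, 26, 28, 20, 26, 27, 31, 22, 23]
t=10: [24, 23, 40, 49, 48, 36, 26, 32, 51, 44, 33, 35, 38]
t=11: [43, 45, 30, 11, 7, 26, 35, 23, 21, 28, 26, 22, 33]
t=12: [39, 37, 20, 23, 45, 47, 38, 38, 31, 27, 37, 39, 32]
t=13: [26, 32, 37, 45, 52, 48, 38, 25, 29, 36, 38, 26, 24]
t=14: [42, 29, 30, 34, 19, 12, 28, 33, 23, 20, 36, 47, 53]

Answer: s_1(14) = 29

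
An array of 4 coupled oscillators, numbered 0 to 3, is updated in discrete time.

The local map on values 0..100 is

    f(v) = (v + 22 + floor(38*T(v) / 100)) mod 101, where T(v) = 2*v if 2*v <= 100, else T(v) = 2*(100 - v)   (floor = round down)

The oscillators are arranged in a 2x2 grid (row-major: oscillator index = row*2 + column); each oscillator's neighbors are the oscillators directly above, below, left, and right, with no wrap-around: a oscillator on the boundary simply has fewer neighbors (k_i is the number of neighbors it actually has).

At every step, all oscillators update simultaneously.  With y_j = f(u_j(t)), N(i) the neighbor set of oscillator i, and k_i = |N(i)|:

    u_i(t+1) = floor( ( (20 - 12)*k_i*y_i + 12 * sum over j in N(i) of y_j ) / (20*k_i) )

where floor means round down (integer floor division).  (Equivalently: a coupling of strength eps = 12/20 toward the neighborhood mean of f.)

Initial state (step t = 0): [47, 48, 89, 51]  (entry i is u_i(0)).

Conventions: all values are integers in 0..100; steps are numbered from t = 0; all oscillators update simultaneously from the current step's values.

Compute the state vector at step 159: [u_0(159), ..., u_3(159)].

Simulating step by step:
t=0: [47, 48, 89, 51]
t=1: [8, 5, 10, 10]
t=2: [35, 34, 38, 36]
t=3: [83, 82, 85, 84]
t=4: [16, 16, 16, 16]
t=5: [50, 50, 50, 50]
t=6: [9, 9, 9, 9]
t=7: [37, 37, 37, 37]
t=8: [87, 87, 87, 87]
t=9: [17, 17, 17, 17]
t=10: [51, 51, 51, 51]
t=11: [9, 9, 9, 9]

Answer: [17, 17, 17, 17]
Key observation: The state at step 6, [9, 9, 9, 9], reappears at step 11: the system is in a cycle of period 5 from step 6 on.  Therefore the state at step 159 equals the state at step 6 + ((159 - 6) mod 5) = 9, which is [17, 17, 17, 17].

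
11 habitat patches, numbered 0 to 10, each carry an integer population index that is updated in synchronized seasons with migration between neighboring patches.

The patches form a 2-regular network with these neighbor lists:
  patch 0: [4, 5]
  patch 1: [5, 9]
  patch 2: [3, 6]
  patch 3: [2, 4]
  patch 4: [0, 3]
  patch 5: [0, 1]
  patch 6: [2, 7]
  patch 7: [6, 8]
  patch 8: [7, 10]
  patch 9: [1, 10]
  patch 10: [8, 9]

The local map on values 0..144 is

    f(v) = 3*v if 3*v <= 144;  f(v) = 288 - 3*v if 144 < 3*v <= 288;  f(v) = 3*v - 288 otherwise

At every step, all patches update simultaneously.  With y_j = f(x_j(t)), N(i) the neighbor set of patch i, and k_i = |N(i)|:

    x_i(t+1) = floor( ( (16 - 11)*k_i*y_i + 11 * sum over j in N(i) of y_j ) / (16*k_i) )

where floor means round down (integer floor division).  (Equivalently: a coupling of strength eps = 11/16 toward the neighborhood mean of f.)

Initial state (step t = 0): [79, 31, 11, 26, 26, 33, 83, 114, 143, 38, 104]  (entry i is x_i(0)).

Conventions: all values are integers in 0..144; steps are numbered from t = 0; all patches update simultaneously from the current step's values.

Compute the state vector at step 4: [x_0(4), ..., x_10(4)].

Answer: [66, 53, 131, 125, 89, 40, 121, 78, 56, 52, 41]

Derivation:
t=0: [79, 31, 11, 26, 26, 33, 83, 114, 143, 38, 104]
t=1: [76, 102, 50, 62, 68, 80, 42, 78, 70, 75, 95]
t=2: [64, 43, 121, 108, 81, 41, 105, 87, 43, 26, 49]
t=3: [87, 109, 45, 52, 59, 115, 43, 62, 98, 117, 115]
t=4: [66, 53, 131, 125, 89, 40, 121, 78, 56, 52, 41]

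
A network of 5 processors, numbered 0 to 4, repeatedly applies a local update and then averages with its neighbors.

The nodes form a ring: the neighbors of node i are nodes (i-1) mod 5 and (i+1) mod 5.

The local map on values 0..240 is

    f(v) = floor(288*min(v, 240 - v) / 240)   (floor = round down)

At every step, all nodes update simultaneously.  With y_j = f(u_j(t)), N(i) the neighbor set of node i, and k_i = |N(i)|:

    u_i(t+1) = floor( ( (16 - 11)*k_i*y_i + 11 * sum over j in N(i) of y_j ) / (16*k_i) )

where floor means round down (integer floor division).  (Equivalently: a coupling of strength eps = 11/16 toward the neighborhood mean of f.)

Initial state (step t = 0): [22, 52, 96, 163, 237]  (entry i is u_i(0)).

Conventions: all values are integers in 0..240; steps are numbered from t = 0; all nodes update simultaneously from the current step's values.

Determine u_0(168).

Simulating step by step:
t=0: [22, 52, 96, 163, 237]
t=1: [30, 67, 88, 69, 41]
t=2: [55, 73, 88, 78, 55]
t=3: [73, 85, 94, 87, 75]
t=4: [93, 100, 105, 101, 93]
t=5: [114, 118, 122, 119, 114]
t=6: [137, 139, 141, 139, 138]
t=7: [121, 120, 120, 120, 122]
t=8: [142, 143, 144, 142, 142]
t=9: [116, 116, 116, 116, 117]
t=10: [139, 139, 139, 139, 139]
t=11: [121, 121, 121, 121, 121]
t=12: [142, 142, 142, 142, 142]
t=13: [117, 117, 117, 117, 117]
t=14: [140, 140, 140, 140, 140]
t=15: [120, 120, 120, 120, 120]
t=16: [144, 144, 144, 144, 144]
t=17: [115, 115, 115, 115, 115]
t=18: [138, 138, 138, 138, 138]
t=19: [122, 122, 122, 122, 122]
t=20: [141, 141, 141, 141, 141]
t=21: [118, 118, 118, 118, 118]
t=22: [141, 141, 141, 141, 141]

Answer: u_0(168) = 141
Key observation: The state at step 20, [141, 141, 141, 141, 141], reappears at step 22: the system is in a cycle of period 2 from step 20 on.  Therefore the state at step 168 equals the state at step 20 + ((168 - 20) mod 2) = 20, which is [141, 141, 141, 141, 141].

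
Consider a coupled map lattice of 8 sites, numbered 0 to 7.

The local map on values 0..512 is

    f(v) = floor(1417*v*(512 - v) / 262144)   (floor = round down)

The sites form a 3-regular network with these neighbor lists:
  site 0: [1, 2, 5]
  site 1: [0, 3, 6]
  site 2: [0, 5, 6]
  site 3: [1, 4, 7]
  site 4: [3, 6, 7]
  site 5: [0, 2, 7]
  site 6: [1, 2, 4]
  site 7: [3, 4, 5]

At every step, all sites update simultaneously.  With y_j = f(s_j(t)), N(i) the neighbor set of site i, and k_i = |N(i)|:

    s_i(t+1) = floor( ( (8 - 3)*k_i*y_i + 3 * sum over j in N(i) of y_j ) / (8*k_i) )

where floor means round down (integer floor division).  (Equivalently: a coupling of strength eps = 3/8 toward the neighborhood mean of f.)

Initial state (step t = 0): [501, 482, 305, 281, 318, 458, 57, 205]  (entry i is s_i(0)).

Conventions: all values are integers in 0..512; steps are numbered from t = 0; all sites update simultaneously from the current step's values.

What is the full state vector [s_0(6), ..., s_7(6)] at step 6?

Answer: [320, 321, 322, 324, 326, 323, 323, 326]

Derivation:
t=0: [501, 482, 305, 281, 318, 458, 57, 205]
t=1: [87, 113, 250, 312, 311, 171, 181, 314]
t=2: [238, 259, 325, 325, 335, 308, 318, 333]
t=3: [347, 347, 333, 329, 322, 337, 333, 324]
t=4: [311, 312, 319, 324, 328, 318, 321, 327]
t=5: [335, 335, 332, 329, 327, 332, 331, 327]
t=6: [320, 321, 322, 324, 326, 323, 323, 326]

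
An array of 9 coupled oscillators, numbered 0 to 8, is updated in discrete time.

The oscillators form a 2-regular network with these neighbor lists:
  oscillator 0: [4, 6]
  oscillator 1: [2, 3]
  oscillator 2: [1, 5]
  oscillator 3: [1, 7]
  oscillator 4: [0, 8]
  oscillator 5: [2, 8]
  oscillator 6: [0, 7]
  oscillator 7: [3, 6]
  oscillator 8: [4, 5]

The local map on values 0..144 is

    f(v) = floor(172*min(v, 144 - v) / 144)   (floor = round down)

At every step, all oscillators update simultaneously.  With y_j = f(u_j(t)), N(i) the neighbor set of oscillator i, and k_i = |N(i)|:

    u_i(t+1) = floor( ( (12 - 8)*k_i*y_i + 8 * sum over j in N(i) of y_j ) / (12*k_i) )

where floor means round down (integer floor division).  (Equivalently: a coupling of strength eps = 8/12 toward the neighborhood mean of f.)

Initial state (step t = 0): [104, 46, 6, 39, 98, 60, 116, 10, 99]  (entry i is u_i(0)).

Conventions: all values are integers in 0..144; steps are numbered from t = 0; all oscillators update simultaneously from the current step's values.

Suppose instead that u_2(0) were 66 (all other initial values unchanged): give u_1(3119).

Answer: u_1(3119) = 84
Key observation: The state at step 16, [71, 71, 71, 71, 71, 71, 71, 71, 71], reappears at step 18: the system is in a cycle of period 2 from step 16 on.  Therefore the state at step 3119 equals the state at step 16 + ((3119 - 16) mod 2) = 17, which is [84, 84, 84, 84, 84, 84, 84, 84, 84].

Derivation:
t=0: [104, 46, 66, 39, 98, 60, 116, 10, 99]
t=1: [44, 59, 67, 37, 51, 67, 30, 30, 59]
t=2: [49, 64, 76, 49, 60, 76, 40, 38, 70]
t=3: [58, 71, 79, 59, 70, 81, 50, 50, 78]
t=4: [70, 77, 78, 71, 76, 76, 62, 62, 78]
t=5: [79, 80, 79, 79, 80, 79, 77, 77, 80]
t=6: [77, 76, 76, 77, 76, 76, 79, 79, 76]
t=7: [79, 80, 81, 79, 80, 81, 78, 78, 81]
t=8: [77, 76, 75, 77, 76, 75, 77, 77, 75]
t=9: [80, 81, 81, 80, 81, 82, 80, 80, 81]
t=10: [75, 75, 74, 75, 75, 74, 76, 76, 74]
t=11: [81, 82, 82, 81, 82, 83, 81, 81, 82]
t=12: [74, 74, 73, 74, 74, 73, 75, 75, 73]
t=13: [82, 83, 83, 82, 83, 84, 82, 82, 83]
t=14: [73, 72, 71, 73, 72, 71, 74, 74, 71]
t=15: [84, 84, 84, 84, 84, 84, 83, 83, 84]
t=16: [71, 71, 71, 71, 71, 71, 71, 71, 71]
t=17: [84, 84, 84, 84, 84, 84, 84, 84, 84]
t=18: [71, 71, 71, 71, 71, 71, 71, 71, 71]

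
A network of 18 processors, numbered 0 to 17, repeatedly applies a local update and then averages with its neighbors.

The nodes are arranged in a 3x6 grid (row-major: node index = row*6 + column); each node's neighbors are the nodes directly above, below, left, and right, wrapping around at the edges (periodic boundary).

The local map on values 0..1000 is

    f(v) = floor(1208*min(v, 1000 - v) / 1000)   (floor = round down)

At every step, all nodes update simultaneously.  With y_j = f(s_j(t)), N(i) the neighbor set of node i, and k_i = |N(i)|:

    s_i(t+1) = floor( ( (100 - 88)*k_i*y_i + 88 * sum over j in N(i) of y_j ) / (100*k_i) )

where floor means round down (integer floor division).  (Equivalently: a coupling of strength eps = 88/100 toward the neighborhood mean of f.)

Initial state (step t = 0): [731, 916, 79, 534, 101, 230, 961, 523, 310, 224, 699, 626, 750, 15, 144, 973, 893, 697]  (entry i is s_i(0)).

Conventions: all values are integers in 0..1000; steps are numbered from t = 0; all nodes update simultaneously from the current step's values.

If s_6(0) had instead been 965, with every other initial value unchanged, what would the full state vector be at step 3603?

Answer: [483, 483, 483, 483, 483, 483, 483, 483, 483, 483, 483, 483, 483, 483, 483, 483, 483, 483]
Key observation: The state at step 23, [483, 483, 483, 483, 483, 483, 483, 483, 483, 483, 483, 483, 483, 483, 483, 483, 483, 483], reappears at step 27: the system is in a cycle of period 4 from step 23 on.  Therefore the state at step 3603 equals the state at step 23 + ((3603 - 23) mod 4) = 23, which is [483, 483, 483, 483, 483, 483, 483, 483, 483, 483, 483, 483, 483, 483, 483, 483, 483, 483].

Derivation:
t=0: [731, 916, 79, 534, 101, 230, 965, 523, 310, 224, 699, 626, 750, 15, 144, 973, 893, 697]
t=1: [197, 234, 277, 181, 307, 311, 368, 186, 289, 325, 257, 284, 201, 255, 134, 253, 209, 298]
t=2: [323, 276, 262, 334, 298, 332, 283, 331, 286, 307, 335, 368, 325, 236, 304, 261, 325, 309]
t=3: [369, 345, 356, 347, 395, 392, 398, 334, 360, 367, 392, 387, 352, 362, 321, 374, 366, 403]
t=4: [448, 427, 415, 446, 454, 469, 440, 437, 417, 444, 459, 476, 457, 411, 431, 426, 468, 455]
t=5: [541, 516, 516, 526, 554, 554, 546, 513, 518, 528, 555, 553, 531, 524, 505, 536, 544, 562]
t=6: [558, 576, 583, 564, 547, 539, 560, 574, 584, 563, 547, 538, 553, 582, 577, 570, 542, 545]
t=7: [534, 513, 511, 524, 545, 547, 535, 512, 512, 523, 546, 547, 530, 516, 507, 527, 542, 551]
t=8: [565, 582, 587, 571, 554, 549, 565, 581, 587, 571, 555, 549, 562, 584, 584, 574, 552, 552]
t=9: [525, 507, 504, 517, 535, 537, 525, 507, 505, 516, 535, 537, 523, 509, 502, 519, 533, 539]
t=10: [575, 590, 594, 581, 566, 561, 575, 590, 595, 580, 566, 561, 574, 591, 593, 582, 564, 563]
t=11: [513, 497, 494, 506, 521, 524, 513, 497, 494, 505, 522, 524, 512, 498, 493, 507, 520, 525]
t=12: [588, 596, 596, 592, 581, 578, 588, 596, 596, 591, 581, 577, 587, 596, 596, 592, 580, 578]
t=13: [497, 489, 488, 494, 503, 505, 498, 489, 489, 494, 504, 505, 497, 490, 488, 494, 503, 506]
t=14: [597, 592, 590, 595, 598, 598, 597, 592, 590, 595, 598, 598, 597, 592, 591, 595, 598, 598]
t=15: [487, 491, 492, 489, 485, 485, 487, 491, 492, 489, 485, 485, 487, 491, 492, 489, 485, 485]
t=16: [588, 592, 592, 589, 586, 585, 588, 592, 592, 589, 586, 585, 588, 592, 592, 589, 586, 585]
t=17: [496, 493, 492, 496, 499, 499, 496, 493, 492, 496, 499, 499, 496, 493, 492, 496, 499, 499]
t=18: [598, 595, 595, 598, 601, 601, 598, 595, 595, 598, 601, 601, 598, 595, 595, 598, 601, 601]
t=19: [485, 488, 488, 485, 481, 481, 485, 488, 488, 485, 481, 481, 485, 488, 488, 485, 481, 481]
t=20: [585, 588, 588, 585, 581, 581, 585, 588, 588, 585, 581, 581, 585, 588, 588, 585, 581, 581]
t=21: [501, 497, 497, 501, 504, 504, 501, 497, 497, 501, 504, 504, 501, 497, 497, 501, 504, 504]
t=22: [600, 600, 600, 600, 599, 599, 600, 600, 600, 600, 599, 599, 600, 600, 600, 600, 599, 599]
t=23: [483, 483, 483, 483, 483, 483, 483, 483, 483, 483, 483, 483, 483, 483, 483, 483, 483, 483]
t=24: [583, 583, 583, 583, 583, 583, 583, 583, 583, 583, 583, 583, 583, 583, 583, 583, 583, 583]
t=25: [503, 503, 503, 503, 503, 503, 503, 503, 503, 503, 503, 503, 503, 503, 503, 503, 503, 503]
t=26: [600, 600, 600, 600, 600, 600, 600, 600, 600, 600, 600, 600, 600, 600, 600, 600, 600, 600]
t=27: [483, 483, 483, 483, 483, 483, 483, 483, 483, 483, 483, 483, 483, 483, 483, 483, 483, 483]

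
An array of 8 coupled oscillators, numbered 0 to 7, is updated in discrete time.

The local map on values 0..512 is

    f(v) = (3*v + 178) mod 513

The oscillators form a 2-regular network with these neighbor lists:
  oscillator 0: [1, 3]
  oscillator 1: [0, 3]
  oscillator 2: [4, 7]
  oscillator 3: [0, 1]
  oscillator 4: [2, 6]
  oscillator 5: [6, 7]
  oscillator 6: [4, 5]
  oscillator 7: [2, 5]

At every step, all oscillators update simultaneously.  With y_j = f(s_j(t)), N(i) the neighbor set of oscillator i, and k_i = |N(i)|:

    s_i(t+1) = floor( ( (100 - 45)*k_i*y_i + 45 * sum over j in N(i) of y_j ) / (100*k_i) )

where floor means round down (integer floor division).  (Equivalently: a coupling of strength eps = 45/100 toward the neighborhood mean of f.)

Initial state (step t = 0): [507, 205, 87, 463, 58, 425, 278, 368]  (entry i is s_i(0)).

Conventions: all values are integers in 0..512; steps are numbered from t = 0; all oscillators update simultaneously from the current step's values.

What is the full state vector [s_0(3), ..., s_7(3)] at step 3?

Simulating step by step:
t=0: [507, 205, 87, 463, 58, 425, 278, 368]
t=1: [157, 196, 378, 114, 404, 404, 449, 335]
t=2: [133, 171, 274, 91, 376, 347, 438, 232]
t=3: [176, 213, 412, 302, 368, 292, 362, 351]

Answer: [176, 213, 412, 302, 368, 292, 362, 351]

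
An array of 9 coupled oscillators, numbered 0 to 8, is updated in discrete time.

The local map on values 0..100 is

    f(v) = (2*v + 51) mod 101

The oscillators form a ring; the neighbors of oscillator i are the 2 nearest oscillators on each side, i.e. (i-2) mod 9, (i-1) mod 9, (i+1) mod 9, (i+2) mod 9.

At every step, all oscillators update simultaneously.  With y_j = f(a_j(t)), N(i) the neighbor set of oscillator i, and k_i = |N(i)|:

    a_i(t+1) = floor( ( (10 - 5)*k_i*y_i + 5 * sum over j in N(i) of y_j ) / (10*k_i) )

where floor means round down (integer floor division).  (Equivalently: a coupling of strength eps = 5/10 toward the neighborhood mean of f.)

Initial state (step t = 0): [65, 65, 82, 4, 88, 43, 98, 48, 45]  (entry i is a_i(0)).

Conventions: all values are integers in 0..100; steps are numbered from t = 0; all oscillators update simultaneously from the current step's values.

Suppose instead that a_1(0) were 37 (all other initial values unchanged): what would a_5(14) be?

Simulating step by step:
t=0: [65, 37, 82, 4, 88, 43, 98, 48, 45]
t=1: [55, 36, 30, 41, 31, 39, 40, 48, 44]
t=2: [44, 28, 20, 25, 18, 29, 30, 42, 38]
t=3: [38, 22, 61, 24, 57, 20, 24, 27, 24]
t=4: [46, 84, 71, 89, 77, 78, 81, 41, 77]
t=5: [39, 29, 57, 28, 18, 11, 10, 23, 14]
t=6: [45, 26, 48, 32, 70, 69, 77, 79, 65]
t=7: [36, 23, 41, 35, 63, 58, 34, 29, 46]
t=8: [33, 63, 42, 43, 55, 48, 33, 22, 39]
t=9: [37, 52, 40, 45, 46, 48, 36, 60, 39]
t=10: [34, 42, 35, 41, 38, 44, 34, 50, 35]
t=11: [24, 28, 23, 30, 26, 34, 25, 36, 25]
t=12: [65, 28, 63, 20, 16, 13, 5, 25, 15]
t=13: [60, 44, 70, 75, 79, 67, 60, 37, 58]
t=14: [62, 59, 71, 77, 46, 67, 57, 48, 58]

Answer: a_5(14) = 67
Key observation: This trace re-runs the system from the modified initial state.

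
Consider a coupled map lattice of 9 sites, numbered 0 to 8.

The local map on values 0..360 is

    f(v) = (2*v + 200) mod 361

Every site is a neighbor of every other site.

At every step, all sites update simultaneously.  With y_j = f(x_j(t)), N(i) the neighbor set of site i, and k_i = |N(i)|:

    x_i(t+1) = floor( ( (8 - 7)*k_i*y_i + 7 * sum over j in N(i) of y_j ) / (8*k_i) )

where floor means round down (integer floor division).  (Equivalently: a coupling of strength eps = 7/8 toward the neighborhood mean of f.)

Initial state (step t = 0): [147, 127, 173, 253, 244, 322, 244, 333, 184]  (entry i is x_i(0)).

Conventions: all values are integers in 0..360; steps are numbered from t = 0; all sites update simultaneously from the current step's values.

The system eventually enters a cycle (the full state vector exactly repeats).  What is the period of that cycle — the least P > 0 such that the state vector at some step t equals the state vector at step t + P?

Simulating step by step:
t=0: [147, 127, 173, 253, 244, 322, 244, 333, 184]
t=1: [208, 207, 208, 211, 211, 207, 211, 208, 209]
t=2: [256, 256, 256, 256, 256, 256, 256, 256, 256]
t=3: [351, 351, 351, 351, 351, 351, 351, 351, 351]
t=4: [180, 180, 180, 180, 180, 180, 180, 180, 180]
t=5: [199, 199, 199, 199, 199, 199, 199, 199, 199]
t=6: [237, 237, 237, 237, 237, 237, 237, 237, 237]
t=7: [313, 313, 313, 313, 313, 313, 313, 313, 313]
t=8: [104, 104, 104, 104, 104, 104, 104, 104, 104]
t=9: [47, 47, 47, 47, 47, 47, 47, 47, 47]
t=10: [294, 294, 294, 294, 294, 294, 294, 294, 294]
t=11: [66, 66, 66, 66, 66, 66, 66, 66, 66]
t=12: [332, 332, 332, 332, 332, 332, 332, 332, 332]
t=13: [142, 142, 142, 142, 142, 142, 142, 142, 142]
t=14: [123, 123, 123, 123, 123, 123, 123, 123, 123]
t=15: [85, 85, 85, 85, 85, 85, 85, 85, 85]
t=16: [9, 9, 9, 9, 9, 9, 9, 9, 9]
t=17: [218, 218, 218, 218, 218, 218, 218, 218, 218]
t=18: [275, 275, 275, 275, 275, 275, 275, 275, 275]
t=19: [28, 28, 28, 28, 28, 28, 28, 28, 28]
t=20: [256, 256, 256, 256, 256, 256, 256, 256, 256]

Answer: 18
Key observation: The state at step 2, [256, 256, 256, 256, 256, 256, 256, 256, 256], reappears at step 20 — and no state repeats earlier — so the cycle the system enters has period 18.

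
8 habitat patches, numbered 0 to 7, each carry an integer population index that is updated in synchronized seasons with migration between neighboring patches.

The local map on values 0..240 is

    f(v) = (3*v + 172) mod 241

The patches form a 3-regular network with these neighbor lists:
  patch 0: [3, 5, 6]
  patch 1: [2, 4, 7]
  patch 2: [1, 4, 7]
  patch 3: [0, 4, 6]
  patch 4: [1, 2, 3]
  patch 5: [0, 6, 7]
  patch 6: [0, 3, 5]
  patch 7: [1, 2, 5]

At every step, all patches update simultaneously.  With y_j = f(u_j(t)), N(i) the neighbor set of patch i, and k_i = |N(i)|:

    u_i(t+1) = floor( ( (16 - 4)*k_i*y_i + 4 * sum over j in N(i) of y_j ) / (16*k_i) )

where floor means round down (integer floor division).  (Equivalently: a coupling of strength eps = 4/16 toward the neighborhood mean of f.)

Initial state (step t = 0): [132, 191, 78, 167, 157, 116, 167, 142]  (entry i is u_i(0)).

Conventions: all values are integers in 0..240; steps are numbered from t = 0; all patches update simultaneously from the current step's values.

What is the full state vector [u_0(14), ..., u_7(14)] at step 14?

Simulating step by step:
t=0: [132, 191, 78, 167, 157, 116, 167, 142]
t=1: [99, 53, 148, 179, 152, 61, 169, 105]
t=2: [215, 91, 120, 217, 147, 121, 195, 31]
t=3: [86, 170, 67, 96, 127, 52, 46, 43]
t=4: [173, 171, 126, 191, 99, 91, 93, 79]
t=5: [193, 190, 100, 70, 195, 201, 193, 165]
t=6: [39, 51, 193, 113, 58, 59, 39, 163]
t=7: [51, 89, 51, 38, 90, 103, 51, 152]
t=8: [93, 184, 108, 64, 178, 206, 93, 153]
t=9: [190, 33, 41, 145, 179, 97, 190, 118]
t=10: [44, 49, 65, 115, 187, 173, 44, 58]
t=11: [72, 78, 110, 37, 27, 176, 72, 113]
t=12: [144, 128, 32, 57, 27, 190, 144, 55]
t=13: [111, 66, 35, 97, 25, 42, 111, 82]
t=14: [42, 115, 53, 170, 36, 61, 42, 151]

Answer: [42, 115, 53, 170, 36, 61, 42, 151]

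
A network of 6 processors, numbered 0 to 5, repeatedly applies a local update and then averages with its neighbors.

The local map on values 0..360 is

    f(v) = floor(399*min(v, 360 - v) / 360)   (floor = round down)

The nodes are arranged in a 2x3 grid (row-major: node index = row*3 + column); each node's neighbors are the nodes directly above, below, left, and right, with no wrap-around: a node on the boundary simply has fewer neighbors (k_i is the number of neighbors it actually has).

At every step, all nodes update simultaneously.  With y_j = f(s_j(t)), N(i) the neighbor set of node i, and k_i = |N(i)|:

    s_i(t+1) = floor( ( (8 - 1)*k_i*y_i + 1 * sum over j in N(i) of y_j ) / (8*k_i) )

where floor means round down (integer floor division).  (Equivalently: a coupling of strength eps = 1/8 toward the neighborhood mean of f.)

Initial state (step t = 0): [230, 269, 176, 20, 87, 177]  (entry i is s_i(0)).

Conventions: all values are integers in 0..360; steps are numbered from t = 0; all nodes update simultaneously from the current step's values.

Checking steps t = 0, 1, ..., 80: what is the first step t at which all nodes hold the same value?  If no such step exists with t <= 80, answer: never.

Simulating step by step:
t=0: [230, 269, 176, 20, 87, 177]  (not all equal)
t=1: [133, 105, 189, 34, 97, 189]  (not all equal)
t=2: [138, 119, 184, 48, 107, 183]  (not all equal)
t=3: [144, 134, 191, 63, 119, 191]  (not all equal)
t=4: [152, 149, 184, 78, 131, 183]  (not all equal)
t=5: [162, 165, 193, 94, 145, 192]  (not all equal)
t=6: [174, 181, 184, 112, 159, 184]  (not all equal)
t=7: [188, 196, 195, 131, 175, 193]  (not all equal)
t=8: [186, 181, 182, 150, 190, 185]  (not all equal)
t=9: [190, 197, 196, 169, 187, 192]  (not all equal)
t=10: [187, 180, 181, 187, 190, 186]  (not all equal)
t=11: [191, 198, 197, 190, 188, 192]  (not all equal)
t=12: [186, 179, 180, 188, 189, 185]  (not all equal)
t=13: [192, 197, 198, 190, 189, 193]  (not all equal)
t=14: [185, 180, 179, 187, 188, 184]  (not all equal)
t=15: [193, 198, 197, 191, 190, 194]  (not all equal)
t=16: [184, 179, 180, 186, 187, 183]  (not all equal)
t=17: [195, 197, 198, 192, 191, 195]  (not all equal)
t=18: [182, 180, 179, 185, 186, 182]  (not all equal)
t=19: [196, 198, 198, 193, 192, 196]  (not all equal)
t=20: [181, 179, 179, 184, 185, 181]  (not all equal)
t=21: [197, 197, 198, 195, 193, 197]  (not all equal)
t=22: [180, 180, 179, 182, 184, 180]  (not all equal)
t=23: [198, 198, 198, 197, 195, 198]  (not all equal)
t=24: [179, 179, 179, 180, 181, 179]  (not all equal)
t=25: [198, 198, 198, 198, 198, 198]  (all equal)

Answer: 25
Key observation: Synchronization is absorbing here: once all nodes are equal they stay equal, and step 25 is the first all-equal step.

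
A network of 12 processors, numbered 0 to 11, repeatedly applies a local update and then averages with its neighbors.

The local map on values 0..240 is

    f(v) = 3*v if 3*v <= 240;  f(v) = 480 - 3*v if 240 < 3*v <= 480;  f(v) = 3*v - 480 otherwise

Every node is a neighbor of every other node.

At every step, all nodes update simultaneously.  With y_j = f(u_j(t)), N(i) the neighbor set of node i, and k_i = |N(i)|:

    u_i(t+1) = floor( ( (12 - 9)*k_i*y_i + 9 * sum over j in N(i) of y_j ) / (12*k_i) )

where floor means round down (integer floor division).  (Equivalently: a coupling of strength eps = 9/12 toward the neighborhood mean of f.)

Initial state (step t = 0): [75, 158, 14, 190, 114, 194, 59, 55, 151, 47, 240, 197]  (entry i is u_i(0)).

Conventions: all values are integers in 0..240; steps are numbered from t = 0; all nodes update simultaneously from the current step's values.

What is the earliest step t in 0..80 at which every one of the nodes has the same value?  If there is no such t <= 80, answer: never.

Answer: 8
Key observation: Synchronization is absorbing here: once all nodes are equal they stay equal, and step 8 is the first all-equal step.

Derivation:
t=0: [75, 158, 14, 190, 114, 194, 59, 55, 151, 47, 240, 197]  (not all equal)
t=1: [140, 100, 107, 116, 124, 118, 132, 129, 104, 125, 143, 120]  (not all equal)
t=2: [105, 127, 123, 118, 114, 117, 109, 111, 125, 113, 103, 116]  (not all equal)
t=3: [140, 128, 130, 133, 135, 133, 138, 136, 129, 135, 141, 134]  (not all equal)
t=4: [73, 80, 79, 77, 76, 77, 75, 76, 79, 76, 73, 77]  (not all equal)
t=5: [227, 231, 230, 229, 229, 229, 228, 229, 230, 229, 227, 229]  (not all equal)
t=6: [205, 207, 207, 206, 206, 206, 206, 206, 207, 206, 205, 206]  (not all equal)
t=7: [137, 138, 138, 138, 138, 138, 138, 138, 138, 138, 137, 138]  (not all equal)
t=8: [66, 66, 66, 66, 66, 66, 66, 66, 66, 66, 66, 66]  (all equal)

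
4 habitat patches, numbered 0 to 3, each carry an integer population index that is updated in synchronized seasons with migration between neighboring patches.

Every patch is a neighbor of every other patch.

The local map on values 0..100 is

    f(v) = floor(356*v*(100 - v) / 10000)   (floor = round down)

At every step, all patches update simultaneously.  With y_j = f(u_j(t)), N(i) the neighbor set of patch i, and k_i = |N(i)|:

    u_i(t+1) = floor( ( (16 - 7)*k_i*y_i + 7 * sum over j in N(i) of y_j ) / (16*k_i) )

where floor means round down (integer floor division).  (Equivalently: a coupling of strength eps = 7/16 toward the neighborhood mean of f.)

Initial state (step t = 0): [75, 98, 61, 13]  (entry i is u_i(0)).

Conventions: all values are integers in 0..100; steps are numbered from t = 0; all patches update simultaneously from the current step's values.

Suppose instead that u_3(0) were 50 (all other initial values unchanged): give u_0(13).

Simulating step by step:
t=0: [75, 98, 61, 50]
t=1: [63, 38, 70, 72]
t=2: [79, 79, 76, 74]
t=3: [61, 61, 63, 64]
t=4: [83, 83, 82, 82]
t=5: [50, 50, 51, 51]
t=6: [88, 88, 88, 88]
t=7: [37, 37, 37, 37]
t=8: [82, 82, 82, 82]
t=9: [52, 52, 52, 52]
t=10: [88, 88, 88, 88]
t=11: [37, 37, 37, 37]
t=12: [82, 82, 82, 82]
t=13: [52, 52, 52, 52]

Answer: u_0(13) = 52
Key observation: This trace re-runs the system from the modified initial state.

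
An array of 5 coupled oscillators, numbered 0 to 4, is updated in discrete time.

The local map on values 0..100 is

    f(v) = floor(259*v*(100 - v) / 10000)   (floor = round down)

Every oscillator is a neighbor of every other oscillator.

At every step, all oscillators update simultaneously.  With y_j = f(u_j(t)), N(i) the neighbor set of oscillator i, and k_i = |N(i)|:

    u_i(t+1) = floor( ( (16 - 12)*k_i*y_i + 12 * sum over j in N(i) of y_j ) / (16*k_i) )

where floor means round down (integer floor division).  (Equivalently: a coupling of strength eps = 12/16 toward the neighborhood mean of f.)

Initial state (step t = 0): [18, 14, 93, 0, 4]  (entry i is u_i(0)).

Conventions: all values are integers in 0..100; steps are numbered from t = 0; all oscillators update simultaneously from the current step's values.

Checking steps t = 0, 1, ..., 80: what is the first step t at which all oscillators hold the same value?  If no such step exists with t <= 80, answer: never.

Answer: 2
Key observation: Synchronization is absorbing here: once all oscillators are equal they stay equal, and step 2 is the first all-equal step.

Derivation:
t=0: [18, 14, 93, 0, 4]  (not all equal)
t=1: [20, 19, 18, 17, 18]  (not all equal)
t=2: [38, 38, 38, 38, 38]  (all equal)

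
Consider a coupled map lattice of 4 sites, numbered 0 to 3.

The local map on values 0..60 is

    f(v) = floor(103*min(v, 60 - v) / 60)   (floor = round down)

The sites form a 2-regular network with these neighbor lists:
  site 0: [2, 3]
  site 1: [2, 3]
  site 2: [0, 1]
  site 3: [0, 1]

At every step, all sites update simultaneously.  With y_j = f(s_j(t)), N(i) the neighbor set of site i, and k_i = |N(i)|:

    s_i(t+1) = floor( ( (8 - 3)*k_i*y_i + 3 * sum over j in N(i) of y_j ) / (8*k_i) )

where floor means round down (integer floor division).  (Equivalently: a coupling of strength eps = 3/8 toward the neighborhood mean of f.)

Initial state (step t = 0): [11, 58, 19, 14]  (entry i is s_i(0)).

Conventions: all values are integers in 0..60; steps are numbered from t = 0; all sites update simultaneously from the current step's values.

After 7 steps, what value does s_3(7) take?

Answer: s_3(7) = 40

Derivation:
t=0: [11, 58, 19, 14]
t=1: [21, 12, 23, 18]
t=2: [35, 25, 34, 29]
t=3: [43, 43, 43, 46]
t=4: [28, 28, 29, 25]
t=5: [47, 47, 48, 44]
t=6: [22, 22, 20, 25]
t=7: [37, 37, 35, 40]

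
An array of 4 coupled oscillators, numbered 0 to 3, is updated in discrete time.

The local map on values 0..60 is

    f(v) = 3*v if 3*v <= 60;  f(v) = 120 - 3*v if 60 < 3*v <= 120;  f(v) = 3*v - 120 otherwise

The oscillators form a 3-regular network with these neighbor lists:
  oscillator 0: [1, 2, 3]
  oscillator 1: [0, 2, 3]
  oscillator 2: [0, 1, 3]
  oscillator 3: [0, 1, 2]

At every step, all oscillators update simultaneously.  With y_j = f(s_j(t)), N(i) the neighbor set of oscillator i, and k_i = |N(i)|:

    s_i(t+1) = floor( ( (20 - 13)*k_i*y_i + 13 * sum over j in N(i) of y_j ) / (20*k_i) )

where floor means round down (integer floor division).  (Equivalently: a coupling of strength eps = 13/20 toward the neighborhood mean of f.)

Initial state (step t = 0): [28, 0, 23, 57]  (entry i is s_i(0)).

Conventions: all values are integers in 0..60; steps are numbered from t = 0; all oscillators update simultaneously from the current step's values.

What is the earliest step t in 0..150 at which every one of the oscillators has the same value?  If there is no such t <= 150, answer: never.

Answer: 4
Key observation: Synchronization is absorbing here: once all oscillators are equal they stay equal, and step 4 is the first all-equal step.

Derivation:
t=0: [28, 0, 23, 57]  (not all equal)
t=1: [34, 29, 36, 36]  (not all equal)
t=2: [18, 20, 17, 17]  (not all equal)
t=3: [54, 54, 53, 53]  (not all equal)
t=4: [40, 40, 40, 40]  (all equal)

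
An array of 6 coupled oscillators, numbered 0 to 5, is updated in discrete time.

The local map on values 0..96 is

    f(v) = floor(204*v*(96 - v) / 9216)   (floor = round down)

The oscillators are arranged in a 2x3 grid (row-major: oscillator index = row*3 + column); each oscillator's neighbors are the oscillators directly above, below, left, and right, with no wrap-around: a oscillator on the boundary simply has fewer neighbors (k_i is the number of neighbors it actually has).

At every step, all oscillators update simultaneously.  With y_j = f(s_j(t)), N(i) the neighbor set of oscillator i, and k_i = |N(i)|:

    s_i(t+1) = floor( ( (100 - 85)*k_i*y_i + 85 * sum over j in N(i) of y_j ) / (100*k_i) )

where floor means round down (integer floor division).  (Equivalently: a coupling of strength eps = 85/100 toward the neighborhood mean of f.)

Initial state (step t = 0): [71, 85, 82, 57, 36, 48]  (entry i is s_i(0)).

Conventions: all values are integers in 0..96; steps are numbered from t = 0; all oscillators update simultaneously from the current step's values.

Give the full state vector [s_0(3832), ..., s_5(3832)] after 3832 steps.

Simulating step by step:
t=0: [71, 85, 82, 57, 36, 48]
t=1: [35, 34, 33, 43, 41, 38]
t=2: [47, 47, 46, 48, 48, 47]
t=3: [50, 50, 50, 50, 50, 50]
t=4: [50, 50, 50, 50, 50, 50]

Answer: [50, 50, 50, 50, 50, 50]
Key observation: The state at step 3, [50, 50, 50, 50, 50, 50], reappears at step 4: the system is in a cycle of period 1 from step 3 on.  Therefore the state at step 3832 equals the state at step 3 + ((3832 - 3) mod 1) = 3, which is [50, 50, 50, 50, 50, 50].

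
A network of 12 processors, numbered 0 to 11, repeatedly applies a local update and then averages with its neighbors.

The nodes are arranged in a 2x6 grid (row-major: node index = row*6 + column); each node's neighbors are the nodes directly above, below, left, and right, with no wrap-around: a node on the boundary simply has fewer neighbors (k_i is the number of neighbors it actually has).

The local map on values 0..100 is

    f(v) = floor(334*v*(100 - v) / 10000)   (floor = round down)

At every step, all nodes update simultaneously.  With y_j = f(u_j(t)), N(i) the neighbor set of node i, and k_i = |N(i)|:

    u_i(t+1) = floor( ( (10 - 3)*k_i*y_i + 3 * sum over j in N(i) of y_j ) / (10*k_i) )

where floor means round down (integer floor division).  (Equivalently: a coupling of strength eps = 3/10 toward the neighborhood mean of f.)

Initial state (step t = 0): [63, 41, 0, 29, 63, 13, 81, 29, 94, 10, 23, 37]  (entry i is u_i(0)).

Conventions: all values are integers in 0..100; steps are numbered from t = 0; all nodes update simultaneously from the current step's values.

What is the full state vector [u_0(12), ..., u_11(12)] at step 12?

Simulating step by step:
t=0: [63, 41, 0, 29, 63, 13, 81, 29, 94, 10, 23, 37]
t=1: [73, 70, 16, 58, 70, 49, 57, 62, 22, 35, 59, 68]
t=2: [68, 67, 51, 75, 73, 79, 78, 75, 59, 74, 77, 74]
t=3: [69, 72, 79, 64, 63, 57, 60, 64, 76, 64, 60, 61]
t=4: [71, 67, 58, 74, 77, 80, 78, 73, 62, 74, 79, 79]
t=5: [67, 72, 78, 65, 58, 54, 59, 66, 75, 64, 56, 54]
t=6: [73, 67, 60, 73, 80, 81, 78, 72, 64, 75, 81, 82]
t=7: [65, 72, 77, 65, 53, 51, 59, 67, 74, 62, 52, 49]
t=8: [74, 67, 61, 74, 82, 83, 78, 72, 65, 76, 82, 83]
t=9: [64, 72, 76, 63, 50, 47, 59, 67, 73, 60, 49, 47]
t=10: [75, 67, 62, 76, 82, 83, 78, 72, 66, 78, 82, 83]
t=11: [62, 71, 75, 60, 49, 47, 59, 67, 72, 58, 49, 47]
t=12: [76, 68, 64, 78, 82, 83, 78, 72, 68, 79, 82, 83]

Answer: [76, 68, 64, 78, 82, 83, 78, 72, 68, 79, 82, 83]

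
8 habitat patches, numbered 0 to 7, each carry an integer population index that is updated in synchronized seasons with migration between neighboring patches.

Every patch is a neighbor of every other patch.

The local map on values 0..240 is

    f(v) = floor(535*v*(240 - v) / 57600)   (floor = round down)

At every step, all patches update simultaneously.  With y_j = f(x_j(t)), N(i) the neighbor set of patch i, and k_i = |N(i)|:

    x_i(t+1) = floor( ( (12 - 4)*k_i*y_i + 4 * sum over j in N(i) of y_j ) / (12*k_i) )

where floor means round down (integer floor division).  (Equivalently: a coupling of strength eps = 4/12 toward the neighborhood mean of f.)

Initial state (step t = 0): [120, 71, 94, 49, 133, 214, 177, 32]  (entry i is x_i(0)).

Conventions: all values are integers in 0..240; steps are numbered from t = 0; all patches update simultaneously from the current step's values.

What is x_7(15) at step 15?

Answer: x_7(15) = 132

Derivation:
t=0: [120, 71, 94, 49, 133, 214, 177, 32]
t=1: [120, 107, 116, 91, 120, 69, 102, 76]
t=2: [130, 129, 130, 125, 130, 115, 128, 119]
t=3: [132, 132, 132, 132, 132, 132, 132, 132]
t=4: [132, 132, 132, 132, 132, 132, 132, 132]
t=5: [132, 132, 132, 132, 132, 132, 132, 132]
t=6: [132, 132, 132, 132, 132, 132, 132, 132]
t=7: [132, 132, 132, 132, 132, 132, 132, 132]
t=8: [132, 132, 132, 132, 132, 132, 132, 132]
t=9: [132, 132, 132, 132, 132, 132, 132, 132]
t=10: [132, 132, 132, 132, 132, 132, 132, 132]
t=11: [132, 132, 132, 132, 132, 132, 132, 132]
t=12: [132, 132, 132, 132, 132, 132, 132, 132]
t=13: [132, 132, 132, 132, 132, 132, 132, 132]
t=14: [132, 132, 132, 132, 132, 132, 132, 132]
t=15: [132, 132, 132, 132, 132, 132, 132, 132]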